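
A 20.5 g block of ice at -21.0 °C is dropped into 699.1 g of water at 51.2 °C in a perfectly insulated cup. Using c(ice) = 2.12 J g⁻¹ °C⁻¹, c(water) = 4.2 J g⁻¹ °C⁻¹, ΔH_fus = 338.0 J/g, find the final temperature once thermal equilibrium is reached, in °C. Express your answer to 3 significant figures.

Heat to bring ice to 0 °C and melt it: q₁ = 20.5×2.12×21.0 + 20.5×338.0 = 7841.7 J
Heat the water can supply cooling to 0 °C: 699.1×4.2×51.2 = 150334 J > q₁, so all ice melts.
Energy balance: 699.1×4.2×(51.2 − T) = 7841.7 + 20.5×4.2×(T − 0)
2936.22(51.2 − T) = 7841.7 + 86.1 T
150334 − 7841.7 = 3022.32 T
T = 142492.3 / 3022.32 = 47.147 °C

T_f = 47.1 °C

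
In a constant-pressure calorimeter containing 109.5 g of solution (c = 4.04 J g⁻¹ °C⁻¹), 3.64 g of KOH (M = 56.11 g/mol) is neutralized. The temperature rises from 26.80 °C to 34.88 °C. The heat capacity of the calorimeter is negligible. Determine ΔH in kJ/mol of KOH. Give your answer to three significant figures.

ΔH = -55.1 kJ/mol

|ΔT| = |34.88 − 26.80| = 8.08 °C
|q_surr| = (109.5 × 4.04) × 8.08 = 442.38 × 8.08 = 3574 J
n(KOH) = 3.64 / 56.11 = 0.06487 mol
Temperature rose, so q_rxn = −|q_surr| = -3.574 kJ
ΔH = q_rxn / n = -55.09 kJ/mol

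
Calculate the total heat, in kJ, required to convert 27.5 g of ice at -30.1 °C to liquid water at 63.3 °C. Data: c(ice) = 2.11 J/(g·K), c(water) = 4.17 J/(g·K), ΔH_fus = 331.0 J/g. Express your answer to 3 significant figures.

q1 (heat ice -30.1→0.0 °C): 27.5 × 2.11 × 30.1 = 1747 J
q2 (melt at 0 °C): 27.5 × 331.0 = 9103 J
q3 (heat water 0.0→63.3 °C): 27.5 × 4.17 × 63.3 = 7259 J
Total: 1747 + 9103 + 7259 = 18109 J = 18.1 kJ

q = 18.1 kJ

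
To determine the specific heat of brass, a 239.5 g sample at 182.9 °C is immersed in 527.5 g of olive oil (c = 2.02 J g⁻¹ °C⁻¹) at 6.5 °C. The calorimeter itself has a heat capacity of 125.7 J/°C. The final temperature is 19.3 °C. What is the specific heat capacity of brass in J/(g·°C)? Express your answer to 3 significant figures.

q_gained = (527.5 × 2.02 + 125.7) × (19.3 − 6.5) = 15250 J
q_lost = 239.5 × c × (182.9 − 19.3) = 39182.2 c
Set equal: c = 15250 / 39182.2 = 0.389 J/(g·°C)

c = 0.389 J/(g·°C)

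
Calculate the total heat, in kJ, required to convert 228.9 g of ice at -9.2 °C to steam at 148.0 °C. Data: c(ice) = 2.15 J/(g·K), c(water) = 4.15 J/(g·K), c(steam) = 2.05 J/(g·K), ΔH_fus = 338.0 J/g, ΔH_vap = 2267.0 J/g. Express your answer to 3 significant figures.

q = 718 kJ

q1 (heat ice -9.2→0.0 °C): 228.9 × 2.15 × 9.2 = 4528 J
q2 (melt at 0 °C): 228.9 × 338.0 = 77368 J
q3 (heat water 0.0→100.0 °C): 228.9 × 4.15 × 100.0 = 94994 J
q4 (vaporize at 100 °C): 228.9 × 2267.0 = 518916 J
q5 (heat steam 100.0→148.0 °C): 228.9 × 2.05 × 48.0 = 22524 J
Total: 4528 + 77368 + 94994 + 518916 + 22524 = 718330 J = 718 kJ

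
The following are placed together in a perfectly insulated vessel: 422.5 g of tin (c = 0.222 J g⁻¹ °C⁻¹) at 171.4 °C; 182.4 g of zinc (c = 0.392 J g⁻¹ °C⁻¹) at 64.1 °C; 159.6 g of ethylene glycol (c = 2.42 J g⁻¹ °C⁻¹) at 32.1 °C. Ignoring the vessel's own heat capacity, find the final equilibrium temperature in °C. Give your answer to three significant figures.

T_f = 59.9 °C

Σ mᵢcᵢ(T − Tᵢ) = 0  ⇒  T = Σ mᵢcᵢTᵢ / Σ mᵢcᵢ
Σ mᵢcᵢ = 422.5×0.222 + 182.4×0.392 + 159.6×2.42 = 551.5278
Σ mᵢcᵢTᵢ = 93.795×171.4 + 71.5008×64.1 + 386.232×32.1 = 33058
T = 33058 / 551.5278 = 59.94 °C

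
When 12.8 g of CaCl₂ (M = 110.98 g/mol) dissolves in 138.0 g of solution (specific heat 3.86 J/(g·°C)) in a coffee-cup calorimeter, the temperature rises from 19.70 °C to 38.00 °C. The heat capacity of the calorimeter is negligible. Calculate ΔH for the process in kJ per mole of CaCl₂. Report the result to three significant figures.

ΔH = -84.5 kJ/mol

|ΔT| = |38.00 − 19.70| = 18.30 °C
|q_surr| = (138.0 × 3.86) × 18.30 = 532.68 × 18.30 = 9748 J
n(CaCl₂) = 12.8 / 110.98 = 0.1153 mol
Temperature rose, so q_rxn = −|q_surr| = -9.748 kJ
ΔH = q_rxn / n = -84.54 kJ/mol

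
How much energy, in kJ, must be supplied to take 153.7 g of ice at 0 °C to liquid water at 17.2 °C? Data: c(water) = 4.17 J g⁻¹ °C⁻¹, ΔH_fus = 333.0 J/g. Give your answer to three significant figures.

q = 62.2 kJ

q1 (melt at 0 °C): 153.7 × 333.0 = 51182 J
q2 (heat water 0.0→17.2 °C): 153.7 × 4.17 × 17.2 = 11024 J
Total: 51182 + 11024 = 62206 J = 62.2 kJ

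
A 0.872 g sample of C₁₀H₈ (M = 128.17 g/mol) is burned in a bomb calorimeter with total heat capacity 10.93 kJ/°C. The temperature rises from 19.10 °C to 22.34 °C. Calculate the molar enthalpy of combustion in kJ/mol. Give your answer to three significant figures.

ΔT = 22.34 − 19.10 = 3.24 °C
q_cal = C_cal × ΔT = 10.93 × 3.24 = 35.4132 kJ
n = 0.872 / 128.17 = 0.006803 mol
q_rxn = −q_cal = -35.4132 kJ
ΔH = -35.4132 / 0.006803 = -5206 kJ/mol

ΔH = -5210 kJ/mol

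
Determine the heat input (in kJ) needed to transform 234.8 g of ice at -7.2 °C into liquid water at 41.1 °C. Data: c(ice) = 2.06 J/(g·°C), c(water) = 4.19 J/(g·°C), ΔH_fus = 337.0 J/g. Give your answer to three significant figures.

q1 (heat ice -7.2→0.0 °C): 234.8 × 2.06 × 7.2 = 3483 J
q2 (melt at 0 °C): 234.8 × 337.0 = 79128 J
q3 (heat water 0.0→41.1 °C): 234.8 × 4.19 × 41.1 = 40435 J
Total: 3483 + 79128 + 40435 = 123046 J = 123 kJ

q = 123 kJ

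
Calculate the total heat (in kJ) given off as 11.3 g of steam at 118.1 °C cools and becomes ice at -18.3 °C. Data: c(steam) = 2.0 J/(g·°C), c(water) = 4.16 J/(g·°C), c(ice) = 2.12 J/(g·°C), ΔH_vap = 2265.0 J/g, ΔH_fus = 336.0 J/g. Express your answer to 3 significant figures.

q1 (cool steam 118.1→100 °C): 11.3 × 2.0 × 18.1 = 409 J
q2 (condense at 100 °C): 11.3 × 2265.0 = 25595 J
q3 (cool water 100→0 °C): 11.3 × 4.16 × 100.0 = 4701 J
q4 (freeze at 0 °C): 11.3 × 336.0 = 3797 J
q5 (cool ice 0→-18.3 °C): 11.3 × 2.12 × 18.3 = 438 J
Total: 409 + 25595 + 4701 + 3797 + 438 = 34940 J = 34.9 kJ

q = 34.9 kJ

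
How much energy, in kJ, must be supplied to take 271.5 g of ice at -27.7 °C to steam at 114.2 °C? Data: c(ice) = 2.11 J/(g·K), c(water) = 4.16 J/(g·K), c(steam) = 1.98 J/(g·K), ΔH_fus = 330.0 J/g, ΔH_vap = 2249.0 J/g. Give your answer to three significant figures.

q1 (heat ice -27.7→0.0 °C): 271.5 × 2.11 × 27.7 = 15868 J
q2 (melt at 0 °C): 271.5 × 330.0 = 89595 J
q3 (heat water 0.0→100.0 °C): 271.5 × 4.16 × 100.0 = 112944 J
q4 (vaporize at 100 °C): 271.5 × 2249.0 = 610604 J
q5 (heat steam 100.0→114.2 °C): 271.5 × 1.98 × 14.2 = 7633 J
Total: 15868 + 89595 + 112944 + 610604 + 7633 = 836644 J = 837 kJ

q = 837 kJ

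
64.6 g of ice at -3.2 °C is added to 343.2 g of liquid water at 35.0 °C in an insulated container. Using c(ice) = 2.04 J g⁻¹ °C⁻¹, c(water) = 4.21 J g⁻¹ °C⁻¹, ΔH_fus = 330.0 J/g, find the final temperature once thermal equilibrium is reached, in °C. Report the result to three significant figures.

T_f = 16.8 °C

Heat to bring ice to 0 °C and melt it: q₁ = 64.6×2.04×3.2 + 64.6×330.0 = 21740 J
Heat the water can supply cooling to 0 °C: 343.2×4.21×35.0 = 50570.5 J > q₁, so all ice melts.
Energy balance: 343.2×4.21×(35.0 − T) = 21740 + 64.6×4.21×(T − 0)
1444.872(35.0 − T) = 21740 + 271.966 T
50570.5 − 21740 = 1716.838 T
T = 28830.5 / 1716.838 = 16.79 °C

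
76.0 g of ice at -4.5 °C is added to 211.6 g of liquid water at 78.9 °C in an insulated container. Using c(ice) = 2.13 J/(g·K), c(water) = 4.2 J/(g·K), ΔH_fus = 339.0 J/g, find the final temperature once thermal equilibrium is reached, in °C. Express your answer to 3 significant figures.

Heat to bring ice to 0 °C and melt it: q₁ = 76.0×2.13×4.5 + 76.0×339.0 = 26492 J
Heat the water can supply cooling to 0 °C: 211.6×4.2×78.9 = 70120.0 J > q₁, so all ice melts.
Energy balance: 211.6×4.2×(78.9 − T) = 26492 + 76.0×4.2×(T − 0)
888.72(78.9 − T) = 26492 + 319.2 T
70120.0 − 26492 = 1207.92 T
T = 43628.0 / 1207.92 = 36.12 °C

T_f = 36.1 °C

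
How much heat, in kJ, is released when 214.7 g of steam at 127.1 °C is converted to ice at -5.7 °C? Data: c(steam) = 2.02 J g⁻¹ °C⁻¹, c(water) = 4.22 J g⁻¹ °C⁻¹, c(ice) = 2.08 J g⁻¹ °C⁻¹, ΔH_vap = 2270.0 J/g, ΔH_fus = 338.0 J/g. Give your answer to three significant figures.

q = 665 kJ

q1 (cool steam 127.1→100 °C): 214.7 × 2.02 × 27.1 = 11753 J
q2 (condense at 100 °C): 214.7 × 2270.0 = 487369 J
q3 (cool water 100→0 °C): 214.7 × 4.22 × 100.0 = 90603 J
q4 (freeze at 0 °C): 214.7 × 338.0 = 72569 J
q5 (cool ice 0→-5.7 °C): 214.7 × 2.08 × 5.7 = 2545 J
Total: 11753 + 487369 + 90603 + 72569 + 2545 = 664839 J = 665 kJ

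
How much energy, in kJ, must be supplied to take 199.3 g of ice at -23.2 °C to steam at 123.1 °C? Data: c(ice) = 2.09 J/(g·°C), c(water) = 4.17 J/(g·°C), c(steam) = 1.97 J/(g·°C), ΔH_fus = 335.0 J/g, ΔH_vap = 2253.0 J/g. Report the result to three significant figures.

q = 618 kJ

q1 (heat ice -23.2→0.0 °C): 199.3 × 2.09 × 23.2 = 9664 J
q2 (melt at 0 °C): 199.3 × 335.0 = 66766 J
q3 (heat water 0.0→100.0 °C): 199.3 × 4.17 × 100.0 = 83108 J
q4 (vaporize at 100 °C): 199.3 × 2253.0 = 449023 J
q5 (heat steam 100.0→123.1 °C): 199.3 × 1.97 × 23.1 = 9070 J
Total: 9664 + 66766 + 83108 + 449023 + 9070 = 617631 J = 618 kJ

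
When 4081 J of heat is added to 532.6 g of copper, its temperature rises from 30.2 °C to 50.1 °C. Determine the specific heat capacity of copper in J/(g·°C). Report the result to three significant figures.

c = q / (m ΔT) = 4081 / (532.6 × 19.9)
c = 4081 / 10598.74 = 0.385 J/(g·°C)

c = 0.385 J/(g·°C)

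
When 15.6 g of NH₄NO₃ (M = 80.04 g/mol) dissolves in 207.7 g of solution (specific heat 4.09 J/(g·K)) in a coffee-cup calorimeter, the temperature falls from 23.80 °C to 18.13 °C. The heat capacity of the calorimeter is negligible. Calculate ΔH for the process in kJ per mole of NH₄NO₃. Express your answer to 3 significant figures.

ΔH = 24.7 kJ/mol

|ΔT| = |18.13 − 23.80| = 5.67 °C
|q_surr| = (207.7 × 4.09) × 5.67 = 849.493 × 5.67 = 4817 J
n(NH₄NO₃) = 15.6 / 80.04 = 0.1949 mol
Temperature fell, so q_rxn = +|q_surr| = 4.817 kJ
ΔH = q_rxn / n = 24.72 kJ/mol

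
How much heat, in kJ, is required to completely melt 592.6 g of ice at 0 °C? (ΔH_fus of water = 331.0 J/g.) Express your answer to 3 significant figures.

q = m × ΔH_fus = 592.6 × 331.0 = 196200 J = 196 kJ

q = 196 kJ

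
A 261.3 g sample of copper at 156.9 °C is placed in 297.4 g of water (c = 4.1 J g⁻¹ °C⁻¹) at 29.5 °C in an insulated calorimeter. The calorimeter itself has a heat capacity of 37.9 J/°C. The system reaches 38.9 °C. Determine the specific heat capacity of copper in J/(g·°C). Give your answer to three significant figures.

q_gained = (297.4 × 4.1 + 37.9) × (38.9 − 29.5) = 11820 J
q_lost = 261.3 × c × (156.9 − 38.9) = 30833.4 c
Set equal: c = 11820 / 30833.4 = 0.383 J/(g·°C)

c = 0.383 J/(g·°C)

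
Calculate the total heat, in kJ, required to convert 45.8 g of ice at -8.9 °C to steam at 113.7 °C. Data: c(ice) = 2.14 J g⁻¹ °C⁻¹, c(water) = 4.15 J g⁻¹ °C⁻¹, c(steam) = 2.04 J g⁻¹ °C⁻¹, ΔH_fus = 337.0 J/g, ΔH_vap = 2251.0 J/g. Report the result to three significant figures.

q1 (heat ice -8.9→0.0 °C): 45.8 × 2.14 × 8.9 = 872 J
q2 (melt at 0 °C): 45.8 × 337.0 = 15435 J
q3 (heat water 0.0→100.0 °C): 45.8 × 4.15 × 100.0 = 19007 J
q4 (vaporize at 100 °C): 45.8 × 2251.0 = 103096 J
q5 (heat steam 100.0→113.7 °C): 45.8 × 2.04 × 13.7 = 1280 J
Total: 872 + 15435 + 19007 + 103096 + 1280 = 139690 J = 140 kJ

q = 140 kJ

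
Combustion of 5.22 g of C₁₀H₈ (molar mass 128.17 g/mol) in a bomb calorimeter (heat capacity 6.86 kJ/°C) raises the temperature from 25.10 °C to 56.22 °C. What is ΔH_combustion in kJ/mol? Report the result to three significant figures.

ΔH = -5240 kJ/mol

ΔT = 56.22 − 25.10 = 31.12 °C
q_cal = C_cal × ΔT = 6.86 × 31.12 = 213.4832 kJ
n = 5.22 / 128.17 = 0.04073 mol
q_rxn = −q_cal = -213.4832 kJ
ΔH = -213.4832 / 0.04073 = -5241 kJ/mol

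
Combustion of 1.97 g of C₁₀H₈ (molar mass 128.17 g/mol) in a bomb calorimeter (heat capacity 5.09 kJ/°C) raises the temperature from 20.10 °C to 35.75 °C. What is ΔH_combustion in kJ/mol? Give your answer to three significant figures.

ΔT = 35.75 − 20.10 = 15.65 °C
q_cal = C_cal × ΔT = 5.09 × 15.65 = 79.6585 kJ
n = 1.97 / 128.17 = 0.01537 mol
q_rxn = −q_cal = -79.6585 kJ
ΔH = -79.6585 / 0.01537 = -5183 kJ/mol

ΔH = -5180 kJ/mol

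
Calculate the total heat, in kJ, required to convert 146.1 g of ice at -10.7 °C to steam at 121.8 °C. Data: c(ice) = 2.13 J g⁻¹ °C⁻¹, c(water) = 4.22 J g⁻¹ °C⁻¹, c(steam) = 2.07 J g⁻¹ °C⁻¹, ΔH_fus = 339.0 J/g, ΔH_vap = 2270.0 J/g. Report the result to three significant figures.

q = 453 kJ

q1 (heat ice -10.7→0.0 °C): 146.1 × 2.13 × 10.7 = 3330 J
q2 (melt at 0 °C): 146.1 × 339.0 = 49528 J
q3 (heat water 0.0→100.0 °C): 146.1 × 4.22 × 100.0 = 61654 J
q4 (vaporize at 100 °C): 146.1 × 2270.0 = 331647 J
q5 (heat steam 100.0→121.8 °C): 146.1 × 2.07 × 21.8 = 6593 J
Total: 3330 + 49528 + 61654 + 331647 + 6593 = 452752 J = 453 kJ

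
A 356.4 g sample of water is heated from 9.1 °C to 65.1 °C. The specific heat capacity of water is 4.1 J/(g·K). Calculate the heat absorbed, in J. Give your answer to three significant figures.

q = 81800 J

q = m c ΔT = 356.4 × 4.1 × (65.1 − 9.1)
q = 356.4 × 4.1 × 56.0 = 81830 J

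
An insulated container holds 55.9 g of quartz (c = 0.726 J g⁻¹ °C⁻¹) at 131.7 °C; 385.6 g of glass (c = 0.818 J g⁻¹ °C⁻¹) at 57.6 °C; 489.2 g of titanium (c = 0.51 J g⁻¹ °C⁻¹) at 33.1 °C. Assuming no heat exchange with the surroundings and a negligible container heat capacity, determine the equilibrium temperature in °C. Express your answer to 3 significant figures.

Σ mᵢcᵢ(T − Tᵢ) = 0  ⇒  T = Σ mᵢcᵢTᵢ / Σ mᵢcᵢ
Σ mᵢcᵢ = 55.9×0.726 + 385.6×0.818 + 489.2×0.51 = 605.4962
Σ mᵢcᵢTᵢ = 40.5834×131.7 + 315.4208×57.6 + 249.492×33.1 = 31771
T = 31771 / 605.4962 = 52.47 °C

T_f = 52.5 °C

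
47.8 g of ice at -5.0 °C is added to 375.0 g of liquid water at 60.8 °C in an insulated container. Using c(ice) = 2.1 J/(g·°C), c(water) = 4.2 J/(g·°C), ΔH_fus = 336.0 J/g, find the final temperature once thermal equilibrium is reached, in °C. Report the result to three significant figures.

Heat to bring ice to 0 °C and melt it: q₁ = 47.8×2.1×5.0 + 47.8×336.0 = 16563 J
Heat the water can supply cooling to 0 °C: 375.0×4.2×60.8 = 95760.0 J > q₁, so all ice melts.
Energy balance: 375.0×4.2×(60.8 − T) = 16563 + 47.8×4.2×(T − 0)
1575(60.8 − T) = 16563 + 200.76 T
95760.0 − 16563 = 1775.76 T
T = 79197.0 / 1775.76 = 44.60 °C

T_f = 44.6 °C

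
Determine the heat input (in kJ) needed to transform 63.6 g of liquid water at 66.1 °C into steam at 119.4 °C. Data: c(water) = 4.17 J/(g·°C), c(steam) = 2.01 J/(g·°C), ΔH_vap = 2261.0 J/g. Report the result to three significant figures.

q = 155 kJ

q1 (heat water 66.1→100.0 °C): 63.6 × 4.17 × 33.9 = 8991 J
q2 (vaporize at 100 °C): 63.6 × 2261.0 = 143800 J
q3 (heat steam 100.0→119.4 °C): 63.6 × 2.01 × 19.4 = 2480 J
Total: 8991 + 143800 + 2480 = 155271 J = 155 kJ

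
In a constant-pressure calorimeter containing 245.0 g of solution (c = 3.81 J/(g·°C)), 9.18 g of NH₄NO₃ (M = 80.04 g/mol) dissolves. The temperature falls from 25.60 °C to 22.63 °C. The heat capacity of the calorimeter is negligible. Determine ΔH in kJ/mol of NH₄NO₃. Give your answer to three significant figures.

|ΔT| = |22.63 − 25.60| = 2.97 °C
|q_surr| = (245.0 × 3.81) × 2.97 = 933.45 × 2.97 = 2772 J
n(NH₄NO₃) = 9.18 / 80.04 = 0.1147 mol
Temperature fell, so q_rxn = +|q_surr| = 2.772 kJ
ΔH = q_rxn / n = 24.17 kJ/mol

ΔH = 24.2 kJ/mol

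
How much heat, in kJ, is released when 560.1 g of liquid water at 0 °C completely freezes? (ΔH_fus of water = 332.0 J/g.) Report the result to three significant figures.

q = 186 kJ

q = m × ΔH_fus = 560.1 × 332.0 = 186000 J = 186 kJ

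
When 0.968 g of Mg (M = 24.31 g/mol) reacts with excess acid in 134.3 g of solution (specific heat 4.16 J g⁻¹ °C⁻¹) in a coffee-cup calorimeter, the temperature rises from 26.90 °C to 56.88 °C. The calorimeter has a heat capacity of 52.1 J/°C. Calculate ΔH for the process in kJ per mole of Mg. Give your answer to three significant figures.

ΔH = -460 kJ/mol

|ΔT| = |56.88 − 26.90| = 29.98 °C
|q_surr| = (134.3 × 4.16 + 52.1) × 29.98 = 610.788 × 29.98 = 18310 J
n(Mg) = 0.968 / 24.31 = 0.03982 mol
Temperature rose, so q_rxn = −|q_surr| = -18.31 kJ
ΔH = q_rxn / n = -459.8 kJ/mol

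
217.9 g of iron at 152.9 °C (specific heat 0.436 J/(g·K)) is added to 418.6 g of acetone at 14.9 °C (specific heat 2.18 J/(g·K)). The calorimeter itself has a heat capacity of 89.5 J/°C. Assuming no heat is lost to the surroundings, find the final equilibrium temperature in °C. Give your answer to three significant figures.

Heat lost by iron = heat gained by acetone + calorimeter.
(217.9)(0.436)(152.9 − T) = [(418.6)(2.18) + 89.5](T − 14.9)
95.0044 (152.9 − T) = 1002.048 (T − 14.9)
14526 − 95.0044 T = 1002.048 T − 14931
29457 = 1097.0524 T
T = 26.85 °C

T_f = 26.9 °C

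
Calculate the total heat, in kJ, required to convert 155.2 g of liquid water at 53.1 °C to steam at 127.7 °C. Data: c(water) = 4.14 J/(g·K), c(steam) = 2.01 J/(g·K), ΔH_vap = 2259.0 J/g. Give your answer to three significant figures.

q = 389 kJ

q1 (heat water 53.1→100.0 °C): 155.2 × 4.14 × 46.9 = 30135 J
q2 (vaporize at 100 °C): 155.2 × 2259.0 = 350597 J
q3 (heat steam 100.0→127.7 °C): 155.2 × 2.01 × 27.7 = 8641 J
Total: 30135 + 350597 + 8641 = 389373 J = 389 kJ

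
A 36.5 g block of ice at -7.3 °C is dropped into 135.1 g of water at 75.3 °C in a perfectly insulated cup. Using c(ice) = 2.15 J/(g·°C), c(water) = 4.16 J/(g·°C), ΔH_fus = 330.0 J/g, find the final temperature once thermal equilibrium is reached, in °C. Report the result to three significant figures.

T_f = 41.6 °C

Heat to bring ice to 0 °C and melt it: q₁ = 36.5×2.15×7.3 + 36.5×330.0 = 12618 J
Heat the water can supply cooling to 0 °C: 135.1×4.16×75.3 = 42319.8 J > q₁, so all ice melts.
Energy balance: 135.1×4.16×(75.3 − T) = 12618 + 36.5×4.16×(T − 0)
562.016(75.3 − T) = 12618 + 151.84 T
42319.8 − 12618 = 713.856 T
T = 29701.8 / 713.856 = 41.61 °C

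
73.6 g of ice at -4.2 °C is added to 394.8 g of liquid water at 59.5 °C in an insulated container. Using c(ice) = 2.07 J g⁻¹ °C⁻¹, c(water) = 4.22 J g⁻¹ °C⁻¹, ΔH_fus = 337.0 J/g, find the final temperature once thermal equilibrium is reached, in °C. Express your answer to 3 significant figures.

T_f = 37.3 °C

Heat to bring ice to 0 °C and melt it: q₁ = 73.6×2.07×4.2 + 73.6×337.0 = 25443 J
Heat the water can supply cooling to 0 °C: 394.8×4.22×59.5 = 99130.3 J > q₁, so all ice melts.
Energy balance: 394.8×4.22×(59.5 − T) = 25443 + 73.6×4.22×(T − 0)
1666.056(59.5 − T) = 25443 + 310.592 T
99130.3 − 25443 = 1976.648 T
T = 73687.3 / 1976.648 = 37.28 °C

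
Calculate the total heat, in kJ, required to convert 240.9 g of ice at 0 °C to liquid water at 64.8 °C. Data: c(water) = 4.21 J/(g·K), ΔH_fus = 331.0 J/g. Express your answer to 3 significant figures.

q1 (melt at 0 °C): 240.9 × 331.0 = 79738 J
q2 (heat water 0.0→64.8 °C): 240.9 × 4.21 × 64.8 = 65719 J
Total: 79738 + 65719 = 145457 J = 145 kJ

q = 145 kJ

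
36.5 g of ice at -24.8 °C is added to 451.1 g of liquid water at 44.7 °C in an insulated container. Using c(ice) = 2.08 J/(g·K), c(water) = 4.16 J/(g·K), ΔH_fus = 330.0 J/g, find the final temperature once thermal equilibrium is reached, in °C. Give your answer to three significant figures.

T_f = 34.5 °C

Heat to bring ice to 0 °C and melt it: q₁ = 36.5×2.08×24.8 + 36.5×330.0 = 13928 J
Heat the water can supply cooling to 0 °C: 451.1×4.16×44.7 = 83882.9 J > q₁, so all ice melts.
Energy balance: 451.1×4.16×(44.7 − T) = 13928 + 36.5×4.16×(T − 0)
1876.576(44.7 − T) = 13928 + 151.84 T
83882.9 − 13928 = 2028.416 T
T = 69954.9 / 2028.416 = 34.49 °C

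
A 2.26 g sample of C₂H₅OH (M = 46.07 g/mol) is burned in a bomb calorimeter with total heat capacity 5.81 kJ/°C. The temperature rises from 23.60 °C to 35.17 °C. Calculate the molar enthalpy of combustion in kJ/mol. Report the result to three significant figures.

ΔT = 35.17 − 23.60 = 11.57 °C
q_cal = C_cal × ΔT = 5.81 × 11.57 = 67.2217 kJ
n = 2.26 / 46.07 = 0.04906 mol
q_rxn = −q_cal = -67.2217 kJ
ΔH = -67.2217 / 0.04906 = -1370 kJ/mol

ΔH = -1370 kJ/mol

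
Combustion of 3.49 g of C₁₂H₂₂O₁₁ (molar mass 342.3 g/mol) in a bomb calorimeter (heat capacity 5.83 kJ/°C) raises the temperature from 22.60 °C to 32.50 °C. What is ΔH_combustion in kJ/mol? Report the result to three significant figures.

ΔH = -5660 kJ/mol

ΔT = 32.50 − 22.60 = 9.90 °C
q_cal = C_cal × ΔT = 5.83 × 9.90 = 57.717 kJ
n = 3.49 / 342.3 = 0.01020 mol
q_rxn = −q_cal = -57.717 kJ
ΔH = -57.717 / 0.01020 = -5659 kJ/mol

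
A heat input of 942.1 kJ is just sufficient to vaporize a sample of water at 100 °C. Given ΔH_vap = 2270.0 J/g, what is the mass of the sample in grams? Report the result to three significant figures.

m = 415 g

m = q / ΔH_vap = 942100 J / 2270.0 J/g = 415 g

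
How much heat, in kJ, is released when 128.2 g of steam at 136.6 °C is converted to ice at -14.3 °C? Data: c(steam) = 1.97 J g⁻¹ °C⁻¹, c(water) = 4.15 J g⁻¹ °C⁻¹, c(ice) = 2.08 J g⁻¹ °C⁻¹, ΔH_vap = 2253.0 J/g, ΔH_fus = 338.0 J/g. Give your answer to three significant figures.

q = 398 kJ

q1 (cool steam 136.6→100 °C): 128.2 × 1.97 × 36.6 = 9243 J
q2 (condense at 100 °C): 128.2 × 2253.0 = 288835 J
q3 (cool water 100→0 °C): 128.2 × 4.15 × 100.0 = 53203 J
q4 (freeze at 0 °C): 128.2 × 338.0 = 43332 J
q5 (cool ice 0→-14.3 °C): 128.2 × 2.08 × 14.3 = 3813 J
Total: 9243 + 288835 + 53203 + 43332 + 3813 = 398426 J = 398 kJ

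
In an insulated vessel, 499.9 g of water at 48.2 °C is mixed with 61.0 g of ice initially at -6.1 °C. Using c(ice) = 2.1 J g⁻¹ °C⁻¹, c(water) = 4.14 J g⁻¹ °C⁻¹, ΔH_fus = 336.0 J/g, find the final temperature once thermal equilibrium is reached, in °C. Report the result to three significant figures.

T_f = 33.8 °C

Heat to bring ice to 0 °C and melt it: q₁ = 61.0×2.1×6.1 + 61.0×336.0 = 21277 J
Heat the water can supply cooling to 0 °C: 499.9×4.14×48.2 = 99754.0 J > q₁, so all ice melts.
Energy balance: 499.9×4.14×(48.2 − T) = 21277 + 61.0×4.14×(T − 0)
2069.586(48.2 − T) = 21277 + 252.54 T
99754.0 − 21277 = 2322.126 T
T = 78477.0 / 2322.126 = 33.80 °C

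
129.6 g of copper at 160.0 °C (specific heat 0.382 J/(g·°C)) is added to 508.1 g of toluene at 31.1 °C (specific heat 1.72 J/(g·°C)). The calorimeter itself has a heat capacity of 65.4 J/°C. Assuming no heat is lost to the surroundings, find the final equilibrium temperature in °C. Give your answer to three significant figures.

T_f = 37.6 °C

Heat lost by copper = heat gained by toluene + calorimeter.
(129.6)(0.382)(160.0 − T) = [(508.1)(1.72) + 65.4](T − 31.1)
49.5072 (160.0 − T) = 939.332 (T − 31.1)
7921.2 − 49.5072 T = 939.332 T − 29213
37134.2 = 988.8392 T
T = 37.55 °C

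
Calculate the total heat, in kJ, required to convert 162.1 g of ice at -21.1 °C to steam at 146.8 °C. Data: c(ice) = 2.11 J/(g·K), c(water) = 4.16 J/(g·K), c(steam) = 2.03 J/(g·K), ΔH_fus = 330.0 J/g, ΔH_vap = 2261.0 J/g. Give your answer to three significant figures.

q1 (heat ice -21.1→0.0 °C): 162.1 × 2.11 × 21.1 = 7217 J
q2 (melt at 0 °C): 162.1 × 330.0 = 53493 J
q3 (heat water 0.0→100.0 °C): 162.1 × 4.16 × 100.0 = 67434 J
q4 (vaporize at 100 °C): 162.1 × 2261.0 = 366508 J
q5 (heat steam 100.0→146.8 °C): 162.1 × 2.03 × 46.8 = 15400 J
Total: 7217 + 53493 + 67434 + 366508 + 15400 = 510052 J = 510 kJ

q = 510 kJ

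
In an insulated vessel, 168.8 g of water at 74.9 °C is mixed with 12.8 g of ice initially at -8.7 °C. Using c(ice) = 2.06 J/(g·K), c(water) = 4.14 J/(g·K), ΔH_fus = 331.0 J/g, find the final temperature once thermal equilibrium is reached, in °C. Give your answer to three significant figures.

Heat to bring ice to 0 °C and melt it: q₁ = 12.8×2.06×8.7 + 12.8×331.0 = 4466.2 J
Heat the water can supply cooling to 0 °C: 168.8×4.14×74.9 = 52342.5 J > q₁, so all ice melts.
Energy balance: 168.8×4.14×(74.9 − T) = 4466.2 + 12.8×4.14×(T − 0)
698.832(74.9 − T) = 4466.2 + 52.992 T
52342.5 − 4466.2 = 751.824 T
T = 47876.3 / 751.824 = 63.68 °C

T_f = 63.7 °C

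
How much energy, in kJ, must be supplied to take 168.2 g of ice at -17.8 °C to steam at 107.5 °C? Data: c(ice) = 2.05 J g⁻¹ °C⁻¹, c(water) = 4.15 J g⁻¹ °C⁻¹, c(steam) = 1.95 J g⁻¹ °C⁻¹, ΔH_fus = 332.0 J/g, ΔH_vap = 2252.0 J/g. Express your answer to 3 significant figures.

q = 513 kJ

q1 (heat ice -17.8→0.0 °C): 168.2 × 2.05 × 17.8 = 6138 J
q2 (melt at 0 °C): 168.2 × 332.0 = 55842 J
q3 (heat water 0.0→100.0 °C): 168.2 × 4.15 × 100.0 = 69803 J
q4 (vaporize at 100 °C): 168.2 × 2252.0 = 378786 J
q5 (heat steam 100.0→107.5 °C): 168.2 × 1.95 × 7.5 = 2460 J
Total: 6138 + 55842 + 69803 + 378786 + 2460 = 513029 J = 513 kJ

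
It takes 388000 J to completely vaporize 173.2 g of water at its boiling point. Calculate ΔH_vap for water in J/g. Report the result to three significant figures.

ΔH_vap = 2240 J/g

ΔH_vap = q / m = 388000 / 173.2 = 2240 J/g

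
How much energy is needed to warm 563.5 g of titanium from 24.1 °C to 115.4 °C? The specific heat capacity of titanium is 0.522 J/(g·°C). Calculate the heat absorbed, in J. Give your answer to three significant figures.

q = 26900 J

q = m c ΔT = 563.5 × 0.522 × (115.4 − 24.1)
q = 563.5 × 0.522 × 91.3 = 26860 J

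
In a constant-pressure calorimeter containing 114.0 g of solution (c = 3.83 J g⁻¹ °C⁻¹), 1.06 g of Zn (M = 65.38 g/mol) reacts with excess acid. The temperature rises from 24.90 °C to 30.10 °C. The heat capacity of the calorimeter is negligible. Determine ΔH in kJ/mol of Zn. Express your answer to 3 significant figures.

ΔH = -140 kJ/mol

|ΔT| = |30.10 − 24.90| = 5.20 °C
|q_surr| = (114.0 × 3.83) × 5.20 = 436.62 × 5.20 = 2270 J
n(Zn) = 1.06 / 65.38 = 0.01621 mol
Temperature rose, so q_rxn = −|q_surr| = -2.270 kJ
ΔH = q_rxn / n = -140.0 kJ/mol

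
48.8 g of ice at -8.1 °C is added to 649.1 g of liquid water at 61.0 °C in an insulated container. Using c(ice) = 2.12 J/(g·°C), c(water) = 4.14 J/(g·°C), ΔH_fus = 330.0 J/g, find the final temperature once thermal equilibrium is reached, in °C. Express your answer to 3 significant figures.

T_f = 50.9 °C

Heat to bring ice to 0 °C and melt it: q₁ = 48.8×2.12×8.1 + 48.8×330.0 = 16942 J
Heat the water can supply cooling to 0 °C: 649.1×4.14×61.0 = 163924 J > q₁, so all ice melts.
Energy balance: 649.1×4.14×(61.0 − T) = 16942 + 48.8×4.14×(T − 0)
2687.274(61.0 − T) = 16942 + 202.032 T
163924 − 16942 = 2889.306 T
T = 146982 / 2889.306 = 50.87 °C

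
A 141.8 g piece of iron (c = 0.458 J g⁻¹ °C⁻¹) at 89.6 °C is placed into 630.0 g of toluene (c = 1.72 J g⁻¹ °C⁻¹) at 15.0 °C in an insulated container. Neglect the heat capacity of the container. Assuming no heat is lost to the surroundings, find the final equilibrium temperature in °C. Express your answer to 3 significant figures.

Heat lost by iron = heat gained by toluene.
(141.8)(0.458)(89.6 − T) = (630.0)(1.72)(T − 15.0)
64.9444 (89.6 − T) = 1083.6 (T − 15.0)
5819.0 − 64.9444 T = 1083.6 T − 16254
22073.0 = 1148.5444 T
T = 19.22 °C

T_f = 19.2 °C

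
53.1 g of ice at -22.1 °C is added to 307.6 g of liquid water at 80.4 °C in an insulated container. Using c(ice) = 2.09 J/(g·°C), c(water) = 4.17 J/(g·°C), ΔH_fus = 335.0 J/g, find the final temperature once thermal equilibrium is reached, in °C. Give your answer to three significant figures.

Heat to bring ice to 0 °C and melt it: q₁ = 53.1×2.09×22.1 + 53.1×335.0 = 20241 J
Heat the water can supply cooling to 0 °C: 307.6×4.17×80.4 = 103128 J > q₁, so all ice melts.
Energy balance: 307.6×4.17×(80.4 − T) = 20241 + 53.1×4.17×(T − 0)
1282.692(80.4 − T) = 20241 + 221.427 T
103128 − 20241 = 1504.119 T
T = 82887 / 1504.119 = 55.11 °C

T_f = 55.1 °C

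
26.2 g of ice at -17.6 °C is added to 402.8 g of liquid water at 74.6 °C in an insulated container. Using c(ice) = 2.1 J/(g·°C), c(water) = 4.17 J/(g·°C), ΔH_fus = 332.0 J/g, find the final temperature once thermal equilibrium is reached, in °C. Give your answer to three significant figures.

T_f = 64.6 °C

Heat to bring ice to 0 °C and melt it: q₁ = 26.2×2.1×17.6 + 26.2×332.0 = 9666.8 J
Heat the water can supply cooling to 0 °C: 402.8×4.17×74.6 = 125304 J > q₁, so all ice melts.
Energy balance: 402.8×4.17×(74.6 − T) = 9666.8 + 26.2×4.17×(T − 0)
1679.676(74.6 − T) = 9666.8 + 109.254 T
125304 − 9666.8 = 1788.930 T
T = 115637.2 / 1788.930 = 64.64 °C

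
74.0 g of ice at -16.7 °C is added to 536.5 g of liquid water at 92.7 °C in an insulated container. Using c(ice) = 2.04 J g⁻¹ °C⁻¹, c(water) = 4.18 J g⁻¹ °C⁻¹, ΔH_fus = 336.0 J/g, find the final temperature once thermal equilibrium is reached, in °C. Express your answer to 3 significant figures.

Heat to bring ice to 0 °C and melt it: q₁ = 74.0×2.04×16.7 + 74.0×336.0 = 27385 J
Heat the water can supply cooling to 0 °C: 536.5×4.18×92.7 = 207886 J > q₁, so all ice melts.
Energy balance: 536.5×4.18×(92.7 − T) = 27385 + 74.0×4.18×(T − 0)
2242.57(92.7 − T) = 27385 + 309.32 T
207886 − 27385 = 2551.89 T
T = 180501 / 2551.89 = 70.73 °C

T_f = 70.7 °C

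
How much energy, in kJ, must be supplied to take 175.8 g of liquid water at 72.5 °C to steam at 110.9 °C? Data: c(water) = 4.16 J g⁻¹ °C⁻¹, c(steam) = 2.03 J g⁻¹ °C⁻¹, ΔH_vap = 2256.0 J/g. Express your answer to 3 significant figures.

q = 421 kJ

q1 (heat water 72.5→100.0 °C): 175.8 × 4.16 × 27.5 = 20112 J
q2 (vaporize at 100 °C): 175.8 × 2256.0 = 396605 J
q3 (heat steam 100.0→110.9 °C): 175.8 × 2.03 × 10.9 = 3890 J
Total: 20112 + 396605 + 3890 = 420607 J = 421 kJ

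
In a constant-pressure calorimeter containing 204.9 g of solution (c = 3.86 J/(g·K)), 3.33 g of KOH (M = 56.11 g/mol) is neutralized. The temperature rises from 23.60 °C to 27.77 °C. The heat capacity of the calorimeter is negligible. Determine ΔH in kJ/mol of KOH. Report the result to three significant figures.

|ΔT| = |27.77 − 23.60| = 4.17 °C
|q_surr| = (204.9 × 3.86) × 4.17 = 790.914 × 4.17 = 3298 J
n(KOH) = 3.33 / 56.11 = 0.05935 mol
Temperature rose, so q_rxn = −|q_surr| = -3.298 kJ
ΔH = q_rxn / n = -55.57 kJ/mol

ΔH = -55.6 kJ/mol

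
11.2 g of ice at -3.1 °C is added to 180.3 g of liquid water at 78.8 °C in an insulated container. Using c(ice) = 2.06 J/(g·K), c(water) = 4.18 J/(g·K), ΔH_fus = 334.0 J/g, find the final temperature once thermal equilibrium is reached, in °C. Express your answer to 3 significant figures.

T_f = 69.4 °C

Heat to bring ice to 0 °C and melt it: q₁ = 11.2×2.06×3.1 + 11.2×334.0 = 3812.3 J
Heat the water can supply cooling to 0 °C: 180.3×4.18×78.8 = 59387.9 J > q₁, so all ice melts.
Energy balance: 180.3×4.18×(78.8 − T) = 3812.3 + 11.2×4.18×(T − 0)
753.654(78.8 − T) = 3812.3 + 46.816 T
59387.9 − 3812.3 = 800.470 T
T = 55575.6 / 800.470 = 69.43 °C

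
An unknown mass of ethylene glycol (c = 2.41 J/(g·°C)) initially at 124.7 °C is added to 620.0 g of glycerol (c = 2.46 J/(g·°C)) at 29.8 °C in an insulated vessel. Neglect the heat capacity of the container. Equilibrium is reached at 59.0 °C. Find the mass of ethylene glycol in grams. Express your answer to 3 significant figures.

q_gained = (620.0 × 2.46) × (59.0 − 29.8) = 44540 J
q_lost = m × 2.41 × (124.7 − 59.0) = 158.337 m
m = 44540 / 158.337 = 281 g

m = 281 g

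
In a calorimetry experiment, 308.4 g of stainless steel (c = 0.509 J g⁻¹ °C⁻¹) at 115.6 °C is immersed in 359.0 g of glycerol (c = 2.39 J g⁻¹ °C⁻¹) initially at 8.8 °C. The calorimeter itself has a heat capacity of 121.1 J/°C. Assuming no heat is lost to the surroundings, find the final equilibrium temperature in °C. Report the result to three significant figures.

T_f = 23.6 °C

Heat lost by stainless steel = heat gained by glycerol + calorimeter.
(308.4)(0.509)(115.6 − T) = [(359.0)(2.39) + 121.1](T − 8.8)
156.9756 (115.6 − T) = 979.11 (T − 8.8)
18146 − 156.9756 T = 979.11 T − 8616.2
26762.2 = 1136.0856 T
T = 23.56 °C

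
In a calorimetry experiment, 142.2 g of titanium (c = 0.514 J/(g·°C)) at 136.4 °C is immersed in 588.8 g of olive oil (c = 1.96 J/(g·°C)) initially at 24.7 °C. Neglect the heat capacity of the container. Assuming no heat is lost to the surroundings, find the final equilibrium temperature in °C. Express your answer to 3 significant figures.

T_f = 31.4 °C

Heat lost by titanium = heat gained by olive oil.
(142.2)(0.514)(136.4 − T) = (588.8)(1.96)(T − 24.7)
73.0908 (136.4 − T) = 1154.048 (T − 24.7)
9969.6 − 73.0908 T = 1154.048 T − 28505
38474.6 = 1227.1388 T
T = 31.35 °C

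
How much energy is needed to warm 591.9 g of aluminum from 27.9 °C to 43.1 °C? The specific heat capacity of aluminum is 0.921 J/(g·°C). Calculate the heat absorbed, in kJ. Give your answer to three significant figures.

q = m c ΔT = 591.9 × 0.921 × (43.1 − 27.9)
q = 591.9 × 0.921 × 15.2 = 8286 J = 8.29 kJ

q = 8.29 kJ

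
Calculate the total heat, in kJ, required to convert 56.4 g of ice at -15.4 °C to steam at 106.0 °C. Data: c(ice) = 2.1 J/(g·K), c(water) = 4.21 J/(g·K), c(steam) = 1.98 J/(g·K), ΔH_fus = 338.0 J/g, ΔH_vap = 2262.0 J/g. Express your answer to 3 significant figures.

q = 173 kJ

q1 (heat ice -15.4→0.0 °C): 56.4 × 2.1 × 15.4 = 1824 J
q2 (melt at 0 °C): 56.4 × 338.0 = 19063 J
q3 (heat water 0.0→100.0 °C): 56.4 × 4.21 × 100.0 = 23744 J
q4 (vaporize at 100 °C): 56.4 × 2262.0 = 127577 J
q5 (heat steam 100.0→106.0 °C): 56.4 × 1.98 × 6.0 = 670 J
Total: 1824 + 19063 + 23744 + 127577 + 670 = 172878 J = 173 kJ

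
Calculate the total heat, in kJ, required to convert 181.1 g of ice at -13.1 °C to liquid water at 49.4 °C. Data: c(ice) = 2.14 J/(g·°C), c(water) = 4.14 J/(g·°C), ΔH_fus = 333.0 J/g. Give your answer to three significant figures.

q = 102 kJ

q1 (heat ice -13.1→0.0 °C): 181.1 × 2.14 × 13.1 = 5077 J
q2 (melt at 0 °C): 181.1 × 333.0 = 60306 J
q3 (heat water 0.0→49.4 °C): 181.1 × 4.14 × 49.4 = 37038 J
Total: 5077 + 60306 + 37038 = 102421 J = 102 kJ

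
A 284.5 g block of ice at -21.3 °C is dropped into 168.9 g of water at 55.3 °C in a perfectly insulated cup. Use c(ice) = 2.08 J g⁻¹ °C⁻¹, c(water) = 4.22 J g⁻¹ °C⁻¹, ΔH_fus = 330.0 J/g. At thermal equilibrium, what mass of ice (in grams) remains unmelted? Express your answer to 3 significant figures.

m_ice remaining = 203 g

Heat to warm all ice to 0 °C: 284.5×2.08×21.3 = 12604 J
Heat released by water cooling to 0 °C: 168.9×4.22×55.3 = 39416 J
39416 J < 12604 + 284.5×330.0 = 106489 J, so not all ice melts; final T = 0 °C.
Heat left for melting: 39416 − 12604 = 26812 J
Mass melted = 26812 / 330.0 = 81.25 g
Ice remaining = 284.5 − 81.25 = 203.25 g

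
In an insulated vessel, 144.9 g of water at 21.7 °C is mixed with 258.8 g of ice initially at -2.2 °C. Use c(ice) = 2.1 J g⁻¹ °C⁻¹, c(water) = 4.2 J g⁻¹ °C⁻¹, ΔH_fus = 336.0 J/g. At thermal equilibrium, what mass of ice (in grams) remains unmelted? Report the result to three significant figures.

m_ice remaining = 223 g

Heat to warm all ice to 0 °C: 258.8×2.1×2.2 = 1195.7 J
Heat released by water cooling to 0 °C: 144.9×4.2×21.7 = 13206 J
13206 J < 1195.7 + 258.8×336.0 = 88152.5 J, so not all ice melts; final T = 0 °C.
Heat left for melting: 13206 − 1195.7 = 12010.3 J
Mass melted = 12010.3 / 336.0 = 35.74 g
Ice remaining = 258.8 − 35.74 = 223.06 g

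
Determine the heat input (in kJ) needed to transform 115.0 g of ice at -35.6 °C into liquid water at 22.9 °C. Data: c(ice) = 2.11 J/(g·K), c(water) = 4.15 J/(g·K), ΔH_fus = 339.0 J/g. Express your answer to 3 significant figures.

q = 58.6 kJ

q1 (heat ice -35.6→0.0 °C): 115.0 × 2.11 × 35.6 = 8638 J
q2 (melt at 0 °C): 115.0 × 339.0 = 38985 J
q3 (heat water 0.0→22.9 °C): 115.0 × 4.15 × 22.9 = 10929 J
Total: 8638 + 38985 + 10929 = 58552 J = 58.6 kJ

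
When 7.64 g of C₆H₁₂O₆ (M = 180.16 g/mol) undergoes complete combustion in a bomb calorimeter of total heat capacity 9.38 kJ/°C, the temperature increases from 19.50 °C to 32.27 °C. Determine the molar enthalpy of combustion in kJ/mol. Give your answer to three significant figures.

ΔT = 32.27 − 19.50 = 12.77 °C
q_cal = C_cal × ΔT = 9.38 × 12.77 = 119.7826 kJ
n = 7.64 / 180.16 = 0.04241 mol
q_rxn = −q_cal = -119.7826 kJ
ΔH = -119.7826 / 0.04241 = -2824 kJ/mol

ΔH = -2820 kJ/mol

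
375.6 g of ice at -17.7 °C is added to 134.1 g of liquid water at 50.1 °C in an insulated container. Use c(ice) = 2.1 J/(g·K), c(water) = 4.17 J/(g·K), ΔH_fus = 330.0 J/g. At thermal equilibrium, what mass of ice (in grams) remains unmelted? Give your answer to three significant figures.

Heat to warm all ice to 0 °C: 375.6×2.1×17.7 = 13961 J
Heat released by water cooling to 0 °C: 134.1×4.17×50.1 = 28016 J
28016 J < 13961 + 375.6×330.0 = 137909 J, so not all ice melts; final T = 0 °C.
Heat left for melting: 28016 − 13961 = 14055 J
Mass melted = 14055 / 330.0 = 42.59 g
Ice remaining = 375.6 − 42.59 = 333.01 g

m_ice remaining = 333 g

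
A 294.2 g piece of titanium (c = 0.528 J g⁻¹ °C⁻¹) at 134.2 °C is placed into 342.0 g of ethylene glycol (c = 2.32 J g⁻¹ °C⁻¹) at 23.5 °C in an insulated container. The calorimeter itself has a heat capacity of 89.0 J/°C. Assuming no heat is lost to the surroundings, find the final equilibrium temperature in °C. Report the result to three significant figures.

Heat lost by titanium = heat gained by ethylene glycol + calorimeter.
(294.2)(0.528)(134.2 − T) = [(342.0)(2.32) + 89.0](T − 23.5)
155.3376 (134.2 − T) = 882.44 (T − 23.5)
20846 − 155.3376 T = 882.44 T − 20737
41583 = 1037.7776 T
T = 40.07 °C

T_f = 40.1 °C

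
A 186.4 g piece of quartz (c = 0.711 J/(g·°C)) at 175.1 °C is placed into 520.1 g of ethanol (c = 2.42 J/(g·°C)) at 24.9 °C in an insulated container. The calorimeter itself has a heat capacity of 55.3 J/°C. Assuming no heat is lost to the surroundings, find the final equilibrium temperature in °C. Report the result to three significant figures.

T_f = 38.7 °C

Heat lost by quartz = heat gained by ethanol + calorimeter.
(186.4)(0.711)(175.1 − T) = [(520.1)(2.42) + 55.3](T − 24.9)
132.5304 (175.1 − T) = 1313.942 (T − 24.9)
23206 − 132.5304 T = 1313.942 T − 32717
55923 = 1446.4724 T
T = 38.66 °C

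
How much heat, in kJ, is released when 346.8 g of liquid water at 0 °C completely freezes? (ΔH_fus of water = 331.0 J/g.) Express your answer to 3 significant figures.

q = m × ΔH_fus = 346.8 × 331.0 = 114800 J = 115 kJ

q = 115 kJ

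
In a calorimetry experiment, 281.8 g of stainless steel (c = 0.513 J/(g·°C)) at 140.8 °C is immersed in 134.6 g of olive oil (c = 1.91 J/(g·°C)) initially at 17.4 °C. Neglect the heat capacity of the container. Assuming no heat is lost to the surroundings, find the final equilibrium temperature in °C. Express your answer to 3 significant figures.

T_f = 61.8 °C

Heat lost by stainless steel = heat gained by olive oil.
(281.8)(0.513)(140.8 − T) = (134.6)(1.91)(T − 17.4)
144.5634 (140.8 − T) = 257.086 (T − 17.4)
20355 − 144.5634 T = 257.086 T − 4473.3
24828.3 = 401.6494 T
T = 61.82 °C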